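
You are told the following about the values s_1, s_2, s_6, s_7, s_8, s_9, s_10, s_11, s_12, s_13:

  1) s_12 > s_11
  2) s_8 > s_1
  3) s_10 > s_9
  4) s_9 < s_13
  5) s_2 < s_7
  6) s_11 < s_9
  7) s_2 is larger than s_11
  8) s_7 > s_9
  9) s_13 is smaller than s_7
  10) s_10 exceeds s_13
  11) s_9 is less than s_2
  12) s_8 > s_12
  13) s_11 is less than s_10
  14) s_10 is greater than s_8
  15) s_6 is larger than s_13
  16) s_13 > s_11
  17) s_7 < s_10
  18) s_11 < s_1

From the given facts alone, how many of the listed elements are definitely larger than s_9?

Directly above s_9: s_13, s_2, s_7, s_10.
One step further: s_6 (5 so far).
No other element is forced above s_9 by the given relations, so the count is 5.

5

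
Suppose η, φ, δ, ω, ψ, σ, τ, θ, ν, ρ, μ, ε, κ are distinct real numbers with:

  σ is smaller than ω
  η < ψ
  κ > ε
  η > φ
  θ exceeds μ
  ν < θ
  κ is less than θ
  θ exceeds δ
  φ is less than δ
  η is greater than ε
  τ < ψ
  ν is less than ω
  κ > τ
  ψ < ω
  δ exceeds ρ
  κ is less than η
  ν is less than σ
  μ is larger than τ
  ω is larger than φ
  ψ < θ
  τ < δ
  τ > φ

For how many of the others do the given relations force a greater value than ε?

From ε the given relations immediately reach κ, η.
From those, ψ, θ — 4 in total.
From those, ω — 5 in total.
Nothing else is reachable above ε; 5 in all.

5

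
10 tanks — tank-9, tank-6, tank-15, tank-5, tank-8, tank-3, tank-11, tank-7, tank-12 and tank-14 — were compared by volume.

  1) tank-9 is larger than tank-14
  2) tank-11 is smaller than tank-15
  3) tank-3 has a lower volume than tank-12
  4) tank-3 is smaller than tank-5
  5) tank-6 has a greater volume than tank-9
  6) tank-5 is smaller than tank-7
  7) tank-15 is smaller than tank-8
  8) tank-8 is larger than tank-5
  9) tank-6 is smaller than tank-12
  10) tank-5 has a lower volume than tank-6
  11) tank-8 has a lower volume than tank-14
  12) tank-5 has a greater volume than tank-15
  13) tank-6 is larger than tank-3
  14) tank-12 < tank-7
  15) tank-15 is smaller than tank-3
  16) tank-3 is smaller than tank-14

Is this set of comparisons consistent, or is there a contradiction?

consistent

Every relation is compatible with tank-11 < tank-15 < tank-3 < tank-5 < tank-8 < tank-14 < tank-9 < tank-6 < tank-12 < tank-7; the set is consistent.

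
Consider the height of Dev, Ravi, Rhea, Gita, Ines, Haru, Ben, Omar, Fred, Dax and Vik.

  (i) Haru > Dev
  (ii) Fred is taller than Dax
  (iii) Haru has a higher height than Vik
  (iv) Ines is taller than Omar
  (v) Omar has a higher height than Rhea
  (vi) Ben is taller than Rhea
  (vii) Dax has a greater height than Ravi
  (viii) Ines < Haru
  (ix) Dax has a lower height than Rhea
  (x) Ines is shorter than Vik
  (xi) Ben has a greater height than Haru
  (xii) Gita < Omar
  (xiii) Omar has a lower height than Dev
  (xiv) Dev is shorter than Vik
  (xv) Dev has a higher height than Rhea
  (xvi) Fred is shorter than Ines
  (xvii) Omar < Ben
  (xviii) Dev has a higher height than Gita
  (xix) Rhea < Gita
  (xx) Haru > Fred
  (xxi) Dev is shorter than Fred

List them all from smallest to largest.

Ravi < Dax < Rhea < Gita < Omar < Dev < Fred < Ines < Vik < Haru < Ben

Nothing is placed below Ravi, so it is least; from there Ravi < Dax; Dax < Rhea; Rhea < Gita; Gita < Omar; Omar < Dev; Dev < Fred; Fred < Ines; Ines < Vik; Vik < Haru; Haru < Ben, each given directly.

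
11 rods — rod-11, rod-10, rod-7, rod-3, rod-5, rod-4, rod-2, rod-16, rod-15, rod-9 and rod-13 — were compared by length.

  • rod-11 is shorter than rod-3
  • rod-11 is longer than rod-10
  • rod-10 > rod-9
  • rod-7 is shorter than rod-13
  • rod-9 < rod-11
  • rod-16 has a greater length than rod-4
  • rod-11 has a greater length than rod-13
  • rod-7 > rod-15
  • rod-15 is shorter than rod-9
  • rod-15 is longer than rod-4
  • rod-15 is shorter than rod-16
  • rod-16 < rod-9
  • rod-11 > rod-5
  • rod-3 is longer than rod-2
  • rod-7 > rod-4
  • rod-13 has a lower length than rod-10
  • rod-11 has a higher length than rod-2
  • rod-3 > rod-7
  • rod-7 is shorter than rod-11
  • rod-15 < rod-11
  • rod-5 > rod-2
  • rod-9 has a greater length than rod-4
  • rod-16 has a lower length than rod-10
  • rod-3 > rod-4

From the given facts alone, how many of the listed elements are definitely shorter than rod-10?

From rod-10 the given relations immediately reach rod-16, rod-9, rod-13.
From those, rod-4, rod-15, rod-7 — 6 in total.
No other element is forced below rod-10 by the given relations, so the count is 6.

6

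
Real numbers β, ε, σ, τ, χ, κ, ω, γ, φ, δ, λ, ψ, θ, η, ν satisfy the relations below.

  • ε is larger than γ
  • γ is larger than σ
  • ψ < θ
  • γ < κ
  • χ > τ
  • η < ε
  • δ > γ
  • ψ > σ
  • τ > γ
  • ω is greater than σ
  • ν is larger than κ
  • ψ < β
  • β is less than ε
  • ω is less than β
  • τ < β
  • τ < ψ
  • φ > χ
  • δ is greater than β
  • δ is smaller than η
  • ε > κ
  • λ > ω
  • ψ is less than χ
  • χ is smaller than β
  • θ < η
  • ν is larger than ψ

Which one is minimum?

σ

γ is not least since σ < γ; τ is not least since γ < τ; ψ is not least since σ < ψ; χ is not least since ψ < χ; θ is not least since ψ < θ; κ is not least since γ < κ; ν is not least since ψ < ν; ω is not least since σ < ω; λ is not least since ω < λ; β is not least since ψ < β; δ is not least since β < δ; η is not least since θ < η; φ is not least since χ < φ; ε is not least since κ < ε.
Only σ has nothing below it, so σ is the minimum.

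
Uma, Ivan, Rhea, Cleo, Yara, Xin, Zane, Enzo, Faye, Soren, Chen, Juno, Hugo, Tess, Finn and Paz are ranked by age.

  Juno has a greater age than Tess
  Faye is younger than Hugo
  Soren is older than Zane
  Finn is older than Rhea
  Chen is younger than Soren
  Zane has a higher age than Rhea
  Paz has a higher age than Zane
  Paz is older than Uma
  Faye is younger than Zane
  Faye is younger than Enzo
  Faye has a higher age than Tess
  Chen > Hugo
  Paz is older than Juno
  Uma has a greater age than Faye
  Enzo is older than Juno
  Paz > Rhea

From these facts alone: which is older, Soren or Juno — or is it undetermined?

Following every chain through Juno: above Juno we get Enzo, Paz; below Juno we get Tess.
Soren is not reached, and no chain runs the other way from Soren to Juno.
So the given relations leave the order of Juno and Soren undetermined.

undetermined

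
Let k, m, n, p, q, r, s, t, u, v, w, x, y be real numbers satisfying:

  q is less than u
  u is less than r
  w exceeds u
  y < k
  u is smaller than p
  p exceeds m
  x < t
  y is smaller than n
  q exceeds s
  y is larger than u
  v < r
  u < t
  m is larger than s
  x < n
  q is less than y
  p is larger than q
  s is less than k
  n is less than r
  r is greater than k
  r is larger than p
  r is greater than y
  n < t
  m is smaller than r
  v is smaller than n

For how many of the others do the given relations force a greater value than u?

Directly above u: w, p, y, t, r.
One step further: n, k (7 so far).
No other element is forced above u by the given relations, so the count is 7.

7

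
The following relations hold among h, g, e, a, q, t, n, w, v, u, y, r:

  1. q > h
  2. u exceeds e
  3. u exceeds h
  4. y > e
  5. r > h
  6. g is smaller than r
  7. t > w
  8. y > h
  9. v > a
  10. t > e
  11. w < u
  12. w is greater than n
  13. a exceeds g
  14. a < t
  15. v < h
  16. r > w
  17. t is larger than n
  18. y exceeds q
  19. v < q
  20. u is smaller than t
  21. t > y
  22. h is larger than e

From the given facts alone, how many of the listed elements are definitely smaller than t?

Directly below t: n, w, e, a, u, y.
One step further: g, h, q (9 so far).
One step further: v (10 so far).
No other element is forced below t by the given relations, so the count is 10.

10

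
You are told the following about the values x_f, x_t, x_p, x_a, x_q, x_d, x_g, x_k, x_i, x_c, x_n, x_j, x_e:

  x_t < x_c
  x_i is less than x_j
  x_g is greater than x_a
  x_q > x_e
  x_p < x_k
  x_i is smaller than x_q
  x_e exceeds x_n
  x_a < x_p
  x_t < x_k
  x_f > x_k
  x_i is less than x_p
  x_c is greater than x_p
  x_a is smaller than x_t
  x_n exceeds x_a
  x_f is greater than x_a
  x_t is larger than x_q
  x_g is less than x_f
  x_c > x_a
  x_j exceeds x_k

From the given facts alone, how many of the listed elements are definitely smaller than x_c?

Directly below x_c: x_a, x_t, x_p.
One step further: x_i, x_q (5 so far).
One step further: x_e (6 so far).
One step further: x_n (7 so far).
Nothing else is reachable below x_c; 7 in all.

7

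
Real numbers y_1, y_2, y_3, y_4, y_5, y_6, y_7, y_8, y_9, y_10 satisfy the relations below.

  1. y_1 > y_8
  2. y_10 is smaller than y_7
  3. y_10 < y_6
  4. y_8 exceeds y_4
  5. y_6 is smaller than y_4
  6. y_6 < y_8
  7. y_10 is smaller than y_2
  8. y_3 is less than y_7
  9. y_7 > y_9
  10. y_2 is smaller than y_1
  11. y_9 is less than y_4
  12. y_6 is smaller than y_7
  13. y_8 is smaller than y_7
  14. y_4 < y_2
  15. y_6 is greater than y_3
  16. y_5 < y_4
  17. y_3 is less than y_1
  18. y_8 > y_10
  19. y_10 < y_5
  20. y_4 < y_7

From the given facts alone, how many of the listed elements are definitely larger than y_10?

7

The elements the relations force above y_10 are y_5, y_6, y_4, y_8, y_7, y_2, y_1 — no chain reaches any other.
That is 7.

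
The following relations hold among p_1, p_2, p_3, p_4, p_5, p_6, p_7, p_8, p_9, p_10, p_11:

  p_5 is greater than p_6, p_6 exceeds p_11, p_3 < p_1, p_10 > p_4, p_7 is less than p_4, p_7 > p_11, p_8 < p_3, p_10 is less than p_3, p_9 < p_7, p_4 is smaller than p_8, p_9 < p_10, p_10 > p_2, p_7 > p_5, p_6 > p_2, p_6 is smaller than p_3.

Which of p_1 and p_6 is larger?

p_6 < p_5 and p_5 < p_7 give p_6 < p_7.
With p_7 < p_4: p_6 < p_5 < p_7 < p_4.
With p_4 < p_10: p_6 < p_5 < p_7 < p_4 < p_10.
With p_10 < p_3: p_6 < p_5 < p_7 < p_4 < p_10 < p_3.
Then p_3 < p_1 extends the chain to p_1.
So p_6 < p_1; p_1 is the larger of the two.

p_1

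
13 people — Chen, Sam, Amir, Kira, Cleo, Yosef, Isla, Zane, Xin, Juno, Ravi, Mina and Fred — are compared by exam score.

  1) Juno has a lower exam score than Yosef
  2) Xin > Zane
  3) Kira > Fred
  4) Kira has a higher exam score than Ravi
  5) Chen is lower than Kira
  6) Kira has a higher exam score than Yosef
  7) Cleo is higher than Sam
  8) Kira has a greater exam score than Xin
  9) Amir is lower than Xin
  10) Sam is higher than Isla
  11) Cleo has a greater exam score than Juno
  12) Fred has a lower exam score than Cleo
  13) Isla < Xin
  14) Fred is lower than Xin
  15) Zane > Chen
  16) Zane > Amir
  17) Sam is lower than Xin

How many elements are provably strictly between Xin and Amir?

The relations place Amir below Xin. An element lies strictly between them when it is forced above Amir and also forced below Xin.
Above Amir: {Zane, Kira}. Below Xin: {Isla, Fred, Chen, Zane, Sam}.
Intersection: {Zane} — 1.

1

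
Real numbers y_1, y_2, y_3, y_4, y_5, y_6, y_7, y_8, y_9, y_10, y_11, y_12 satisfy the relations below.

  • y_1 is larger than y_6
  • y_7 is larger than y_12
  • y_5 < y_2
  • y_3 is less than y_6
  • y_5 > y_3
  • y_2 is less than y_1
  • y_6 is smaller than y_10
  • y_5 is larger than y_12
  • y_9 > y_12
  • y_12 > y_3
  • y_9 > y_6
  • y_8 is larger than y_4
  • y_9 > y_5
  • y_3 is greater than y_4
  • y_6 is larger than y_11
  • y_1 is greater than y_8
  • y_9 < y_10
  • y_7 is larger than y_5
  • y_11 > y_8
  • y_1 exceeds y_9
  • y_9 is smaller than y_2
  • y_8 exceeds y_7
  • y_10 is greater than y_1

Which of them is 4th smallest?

The consecutive relations fix a unique order: y_4 < y_3 < y_12 < y_5 < y_7 < y_8 < y_11 < y_6 < y_9 < y_2 < y_1 < y_10.
The 4th smallest is y_5.

y_5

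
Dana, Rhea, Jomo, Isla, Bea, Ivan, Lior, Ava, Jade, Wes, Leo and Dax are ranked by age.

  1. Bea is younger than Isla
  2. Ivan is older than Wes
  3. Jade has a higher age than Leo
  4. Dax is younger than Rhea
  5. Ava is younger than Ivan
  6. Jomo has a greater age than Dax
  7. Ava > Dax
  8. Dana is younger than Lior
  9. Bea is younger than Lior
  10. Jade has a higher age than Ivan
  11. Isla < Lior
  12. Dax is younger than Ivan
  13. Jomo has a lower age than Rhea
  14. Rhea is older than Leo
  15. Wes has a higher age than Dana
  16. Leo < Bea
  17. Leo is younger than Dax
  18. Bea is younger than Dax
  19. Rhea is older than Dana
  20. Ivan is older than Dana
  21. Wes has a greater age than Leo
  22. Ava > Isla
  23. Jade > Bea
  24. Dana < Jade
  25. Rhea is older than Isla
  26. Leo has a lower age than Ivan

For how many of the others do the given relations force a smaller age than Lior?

Directly below Lior: Bea, Isla, Dana.
One step further: Leo (4 so far).
No other element is forced below Lior by the given relations, so the count is 4.

4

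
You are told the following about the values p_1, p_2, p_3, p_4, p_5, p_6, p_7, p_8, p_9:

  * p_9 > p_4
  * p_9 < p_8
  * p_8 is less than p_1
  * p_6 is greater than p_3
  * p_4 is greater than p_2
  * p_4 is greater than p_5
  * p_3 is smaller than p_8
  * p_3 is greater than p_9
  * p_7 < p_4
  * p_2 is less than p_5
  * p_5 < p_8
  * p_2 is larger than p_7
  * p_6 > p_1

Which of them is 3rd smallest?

Piecing the relations together gives one ordering: p_7 < p_2 < p_5 < p_4 < p_9 < p_3 < p_8 < p_1 < p_6.
The 3rd smallest is p_5.

p_5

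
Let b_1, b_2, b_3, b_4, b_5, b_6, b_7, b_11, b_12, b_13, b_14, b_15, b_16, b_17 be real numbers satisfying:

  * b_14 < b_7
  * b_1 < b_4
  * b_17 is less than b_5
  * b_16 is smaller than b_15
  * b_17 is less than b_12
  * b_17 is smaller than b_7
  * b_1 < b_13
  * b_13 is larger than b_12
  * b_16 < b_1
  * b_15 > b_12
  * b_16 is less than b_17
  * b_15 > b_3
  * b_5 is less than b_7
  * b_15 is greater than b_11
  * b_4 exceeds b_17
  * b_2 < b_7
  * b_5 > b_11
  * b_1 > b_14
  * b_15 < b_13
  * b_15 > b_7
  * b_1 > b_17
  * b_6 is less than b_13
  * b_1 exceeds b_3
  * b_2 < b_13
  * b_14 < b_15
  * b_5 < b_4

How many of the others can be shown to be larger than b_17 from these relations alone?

The elements the relations force above b_17 are b_5, b_7, b_12, b_1, b_15, b_13, b_4 — no chain reaches any other.
That is 7.

7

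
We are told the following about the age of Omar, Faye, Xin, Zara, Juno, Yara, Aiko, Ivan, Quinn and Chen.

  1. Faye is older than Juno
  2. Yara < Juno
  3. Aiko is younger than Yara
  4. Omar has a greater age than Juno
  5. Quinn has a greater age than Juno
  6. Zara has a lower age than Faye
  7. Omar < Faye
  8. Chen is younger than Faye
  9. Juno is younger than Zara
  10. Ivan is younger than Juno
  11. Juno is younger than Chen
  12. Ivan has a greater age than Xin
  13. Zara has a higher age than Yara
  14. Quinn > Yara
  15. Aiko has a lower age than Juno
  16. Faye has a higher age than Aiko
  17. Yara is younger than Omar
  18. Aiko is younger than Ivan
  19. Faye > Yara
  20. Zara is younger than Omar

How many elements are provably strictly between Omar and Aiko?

The relations place Aiko below Omar. An element lies strictly between them when it is forced above Aiko and also forced below Omar.
Above Aiko: {Ivan, Yara, Juno, Chen, Zara, Quinn, Faye}. Below Omar: {Xin, Ivan, Yara, Juno, Zara}.
Intersection: {Ivan, Yara, Juno, Zara} — 4.

4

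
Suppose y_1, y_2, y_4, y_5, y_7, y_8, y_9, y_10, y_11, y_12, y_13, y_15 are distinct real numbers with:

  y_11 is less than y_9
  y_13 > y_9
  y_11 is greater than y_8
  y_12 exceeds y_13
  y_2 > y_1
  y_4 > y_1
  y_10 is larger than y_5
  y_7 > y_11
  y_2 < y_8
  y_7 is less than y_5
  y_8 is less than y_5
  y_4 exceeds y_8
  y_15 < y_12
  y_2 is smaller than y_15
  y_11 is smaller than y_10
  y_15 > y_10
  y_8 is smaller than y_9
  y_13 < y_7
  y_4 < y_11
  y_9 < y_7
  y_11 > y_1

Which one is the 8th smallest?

Chaining the given pairs: y_1 < y_2 < y_8 < y_4 < y_11 < y_9 < y_13 < y_7 < y_5 < y_10 < y_15 < y_12.
The 8th smallest is y_7.

y_7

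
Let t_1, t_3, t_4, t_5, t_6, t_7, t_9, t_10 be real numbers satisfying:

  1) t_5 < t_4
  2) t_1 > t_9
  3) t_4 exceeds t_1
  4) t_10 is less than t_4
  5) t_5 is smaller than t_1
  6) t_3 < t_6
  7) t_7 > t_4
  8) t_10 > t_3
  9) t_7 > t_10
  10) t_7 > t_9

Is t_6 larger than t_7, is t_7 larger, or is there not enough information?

Following every chain through t_6: below t_6 we get t_3.
t_7 is not reached, and no chain runs the other way from t_7 to t_6.
So the given relations leave the order of t_6 and t_7 undetermined.

undetermined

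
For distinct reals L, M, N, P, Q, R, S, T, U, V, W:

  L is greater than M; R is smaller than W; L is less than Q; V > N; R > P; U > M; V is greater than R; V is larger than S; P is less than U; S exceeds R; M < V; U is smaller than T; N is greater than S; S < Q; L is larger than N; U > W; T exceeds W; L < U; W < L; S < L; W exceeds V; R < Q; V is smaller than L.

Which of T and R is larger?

T

R < S and S < N give R < N.
With N < V: R < S < N < V.
Then V < W extends the chain to W.
Then W < L extends the chain to L.
With L < U: R < S < N < V < W < L < U.
Then U < T extends the chain to T.
So R < T; T is the larger of the two.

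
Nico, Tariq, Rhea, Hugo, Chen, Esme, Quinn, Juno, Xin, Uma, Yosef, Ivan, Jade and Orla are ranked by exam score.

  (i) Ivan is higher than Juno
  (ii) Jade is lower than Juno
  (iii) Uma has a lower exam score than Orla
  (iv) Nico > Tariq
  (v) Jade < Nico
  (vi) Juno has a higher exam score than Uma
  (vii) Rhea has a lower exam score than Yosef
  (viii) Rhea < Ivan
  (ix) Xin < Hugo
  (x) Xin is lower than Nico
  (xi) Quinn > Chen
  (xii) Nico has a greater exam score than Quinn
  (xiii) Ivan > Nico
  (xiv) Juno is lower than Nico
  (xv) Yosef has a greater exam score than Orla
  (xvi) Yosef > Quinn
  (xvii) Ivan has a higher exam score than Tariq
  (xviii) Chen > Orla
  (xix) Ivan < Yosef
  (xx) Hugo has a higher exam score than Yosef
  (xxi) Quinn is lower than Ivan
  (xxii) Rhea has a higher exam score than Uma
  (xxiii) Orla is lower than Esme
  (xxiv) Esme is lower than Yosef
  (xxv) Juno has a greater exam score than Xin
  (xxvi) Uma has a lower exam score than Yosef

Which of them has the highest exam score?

Hugo

Chaining downward from Hugo: directly below it, Xin, Yosef; then Uma, Orla, Quinn, Esme, Rhea, Ivan; then Chen, Tariq, Juno, Nico; then Jade.
That covers every other element, and nothing is given above Hugo, so Hugo is the highest exam score.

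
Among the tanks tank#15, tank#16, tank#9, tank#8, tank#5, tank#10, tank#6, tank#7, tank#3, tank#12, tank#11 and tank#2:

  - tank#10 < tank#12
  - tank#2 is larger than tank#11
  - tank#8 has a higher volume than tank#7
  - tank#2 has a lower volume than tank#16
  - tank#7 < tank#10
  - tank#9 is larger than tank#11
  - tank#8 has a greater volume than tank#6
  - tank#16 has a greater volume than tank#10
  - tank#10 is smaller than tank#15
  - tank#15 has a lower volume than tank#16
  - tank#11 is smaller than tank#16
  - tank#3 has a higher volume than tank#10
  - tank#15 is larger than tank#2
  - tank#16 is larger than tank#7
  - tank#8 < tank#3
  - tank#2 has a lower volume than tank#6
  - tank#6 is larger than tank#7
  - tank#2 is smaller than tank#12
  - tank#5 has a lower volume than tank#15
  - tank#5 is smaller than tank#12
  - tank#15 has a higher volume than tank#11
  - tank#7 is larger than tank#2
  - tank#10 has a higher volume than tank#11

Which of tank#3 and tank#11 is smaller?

tank#11

tank#11 < tank#2 and tank#2 < tank#7 give tank#11 < tank#7.
With tank#7 < tank#6: tank#11 < tank#2 < tank#7 < tank#6.
With tank#6 < tank#8: tank#11 < tank#2 < tank#7 < tank#6 < tank#8.
With tank#8 < tank#3: tank#11 < tank#2 < tank#7 < tank#6 < tank#8 < tank#3.
So tank#11 < tank#3; tank#11 is the smaller of the two.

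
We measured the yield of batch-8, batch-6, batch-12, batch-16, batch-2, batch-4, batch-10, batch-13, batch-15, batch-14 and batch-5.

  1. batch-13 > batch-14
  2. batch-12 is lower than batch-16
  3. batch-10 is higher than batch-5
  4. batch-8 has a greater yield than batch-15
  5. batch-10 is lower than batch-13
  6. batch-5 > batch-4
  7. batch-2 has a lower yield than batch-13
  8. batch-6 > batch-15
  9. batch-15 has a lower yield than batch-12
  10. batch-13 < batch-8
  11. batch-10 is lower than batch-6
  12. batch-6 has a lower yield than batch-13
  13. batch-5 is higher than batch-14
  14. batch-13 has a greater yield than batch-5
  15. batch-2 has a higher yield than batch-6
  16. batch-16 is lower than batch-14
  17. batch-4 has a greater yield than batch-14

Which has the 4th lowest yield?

The consecutive relations fix a unique order: batch-15 < batch-12 < batch-16 < batch-14 < batch-4 < batch-5 < batch-10 < batch-6 < batch-2 < batch-13 < batch-8.
The 4th smallest is batch-14.

batch-14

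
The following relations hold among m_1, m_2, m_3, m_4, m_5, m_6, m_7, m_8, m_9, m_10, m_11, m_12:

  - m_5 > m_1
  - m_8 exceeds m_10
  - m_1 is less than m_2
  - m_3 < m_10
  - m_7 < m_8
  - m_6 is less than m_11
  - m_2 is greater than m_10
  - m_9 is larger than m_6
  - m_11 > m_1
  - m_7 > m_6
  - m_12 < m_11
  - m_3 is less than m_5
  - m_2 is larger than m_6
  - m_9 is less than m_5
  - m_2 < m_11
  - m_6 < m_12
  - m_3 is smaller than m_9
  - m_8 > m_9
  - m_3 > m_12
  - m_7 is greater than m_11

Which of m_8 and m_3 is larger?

Link the given pairs in sequence: m_3 < m_10; m_10 < m_2; m_2 < m_11; m_11 < m_7; m_7 < m_8.
Chaining these gives m_3 < m_10 < m_2 < m_11 < m_7 < m_8.
So m_3 < m_8; m_8 is the larger of the two.

m_8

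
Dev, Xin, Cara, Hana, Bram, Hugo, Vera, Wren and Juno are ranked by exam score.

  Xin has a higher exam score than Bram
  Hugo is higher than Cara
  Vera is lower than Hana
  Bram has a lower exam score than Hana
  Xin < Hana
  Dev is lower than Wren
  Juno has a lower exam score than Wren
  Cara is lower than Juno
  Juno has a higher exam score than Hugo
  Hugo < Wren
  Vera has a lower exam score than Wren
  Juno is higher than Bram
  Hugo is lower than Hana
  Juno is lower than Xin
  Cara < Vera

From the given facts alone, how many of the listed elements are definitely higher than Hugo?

The elements the relations force above Hugo are Juno, Xin, Hana, Wren — no chain reaches any other.
That is 4.

4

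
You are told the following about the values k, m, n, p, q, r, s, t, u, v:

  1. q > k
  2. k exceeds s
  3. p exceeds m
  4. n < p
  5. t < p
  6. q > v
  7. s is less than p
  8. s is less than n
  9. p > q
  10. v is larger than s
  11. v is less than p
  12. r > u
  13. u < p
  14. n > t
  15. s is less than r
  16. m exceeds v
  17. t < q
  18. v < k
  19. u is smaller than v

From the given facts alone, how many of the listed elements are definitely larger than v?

4

Directly above v: k, m, q, p.
No other element is forced above v by the given relations, so the count is 4.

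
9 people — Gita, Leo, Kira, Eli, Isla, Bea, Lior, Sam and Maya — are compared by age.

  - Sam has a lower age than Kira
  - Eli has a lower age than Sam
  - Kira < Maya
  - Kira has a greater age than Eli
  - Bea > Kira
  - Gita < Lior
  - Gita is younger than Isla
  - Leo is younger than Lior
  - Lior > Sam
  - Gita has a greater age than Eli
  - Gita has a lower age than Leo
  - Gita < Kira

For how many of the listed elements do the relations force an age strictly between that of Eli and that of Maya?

3

Chaining upward from Eli reaches: Sam, Gita, Leo, Kira, Bea, Isla, Lior.
Chaining downward from Maya reaches: Sam, Gita, Kira.
Strictly between Eli and Maya are those in both lists: Sam, Gita, Kira — 3 elements.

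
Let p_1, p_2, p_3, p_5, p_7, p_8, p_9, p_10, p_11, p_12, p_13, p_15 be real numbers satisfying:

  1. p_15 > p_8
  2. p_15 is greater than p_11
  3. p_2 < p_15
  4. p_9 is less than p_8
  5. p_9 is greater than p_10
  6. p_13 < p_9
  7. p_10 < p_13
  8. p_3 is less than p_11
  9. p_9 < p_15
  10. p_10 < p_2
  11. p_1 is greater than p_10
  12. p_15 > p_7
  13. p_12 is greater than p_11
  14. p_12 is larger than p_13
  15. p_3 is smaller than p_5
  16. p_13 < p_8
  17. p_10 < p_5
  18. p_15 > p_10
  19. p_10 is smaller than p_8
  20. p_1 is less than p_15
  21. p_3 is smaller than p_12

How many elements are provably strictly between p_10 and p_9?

Chaining upward from p_10 reaches: p_13, p_5, p_2, p_1, p_8, p_12, p_15.
Chaining downward from p_9 reaches: p_13.
Strictly between p_10 and p_9 are those in both lists: p_13 — 1 element.

1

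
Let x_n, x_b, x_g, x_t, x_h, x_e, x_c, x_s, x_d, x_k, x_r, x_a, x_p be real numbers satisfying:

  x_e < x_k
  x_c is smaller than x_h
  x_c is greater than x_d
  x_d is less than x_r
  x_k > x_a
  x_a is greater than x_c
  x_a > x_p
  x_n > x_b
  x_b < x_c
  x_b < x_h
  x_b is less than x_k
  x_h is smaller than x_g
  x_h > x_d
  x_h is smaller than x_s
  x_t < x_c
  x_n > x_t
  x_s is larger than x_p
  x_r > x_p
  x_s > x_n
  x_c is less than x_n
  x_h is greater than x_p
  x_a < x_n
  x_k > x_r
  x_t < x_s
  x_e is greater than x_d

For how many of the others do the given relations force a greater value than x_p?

The elements the relations force above x_p are x_r, x_h, x_a, x_n, x_s, x_k, x_g — no chain reaches any other.
That is 7.

7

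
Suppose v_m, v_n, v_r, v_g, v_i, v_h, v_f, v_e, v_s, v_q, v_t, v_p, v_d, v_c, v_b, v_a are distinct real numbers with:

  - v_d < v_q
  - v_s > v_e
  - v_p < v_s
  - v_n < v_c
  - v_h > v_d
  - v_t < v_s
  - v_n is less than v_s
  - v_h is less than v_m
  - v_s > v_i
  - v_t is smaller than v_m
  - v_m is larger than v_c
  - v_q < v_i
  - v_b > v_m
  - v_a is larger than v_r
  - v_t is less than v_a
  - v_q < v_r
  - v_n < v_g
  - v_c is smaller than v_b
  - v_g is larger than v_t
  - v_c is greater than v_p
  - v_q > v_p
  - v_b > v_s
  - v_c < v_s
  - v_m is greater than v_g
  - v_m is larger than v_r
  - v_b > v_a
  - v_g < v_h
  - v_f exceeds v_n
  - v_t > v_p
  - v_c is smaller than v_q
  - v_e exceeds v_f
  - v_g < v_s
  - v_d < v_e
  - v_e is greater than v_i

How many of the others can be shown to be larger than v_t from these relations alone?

The elements the relations force above v_t are v_g, v_h, v_a, v_s, v_m, v_b — no chain reaches any other.
That is 6.

6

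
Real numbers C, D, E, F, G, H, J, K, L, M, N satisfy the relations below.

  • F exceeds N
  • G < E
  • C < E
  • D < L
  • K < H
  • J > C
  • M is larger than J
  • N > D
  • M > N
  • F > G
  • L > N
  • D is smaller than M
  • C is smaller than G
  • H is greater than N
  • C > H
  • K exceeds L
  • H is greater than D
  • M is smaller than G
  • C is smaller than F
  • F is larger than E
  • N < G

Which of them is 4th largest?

Piecing the relations together gives one ordering: D < N < L < K < H < C < J < M < G < E < F.
The 4th largest is M.

M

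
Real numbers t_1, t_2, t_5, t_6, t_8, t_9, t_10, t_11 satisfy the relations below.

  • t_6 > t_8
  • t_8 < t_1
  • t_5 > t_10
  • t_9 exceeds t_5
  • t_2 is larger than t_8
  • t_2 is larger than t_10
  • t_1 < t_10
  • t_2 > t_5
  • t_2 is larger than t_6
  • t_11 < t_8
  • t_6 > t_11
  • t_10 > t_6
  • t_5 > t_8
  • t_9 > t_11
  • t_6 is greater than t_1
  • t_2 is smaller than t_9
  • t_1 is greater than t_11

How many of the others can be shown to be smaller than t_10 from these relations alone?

The elements the relations force below t_10 are t_11, t_8, t_1, t_6 — no chain reaches any other.
That is 4.

4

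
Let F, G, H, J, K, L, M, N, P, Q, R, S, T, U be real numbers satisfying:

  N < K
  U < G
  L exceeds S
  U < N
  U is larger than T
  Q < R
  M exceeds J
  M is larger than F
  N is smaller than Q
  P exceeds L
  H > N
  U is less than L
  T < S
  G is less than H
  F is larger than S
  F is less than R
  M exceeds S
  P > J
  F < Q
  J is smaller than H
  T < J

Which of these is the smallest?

T

U is not least since T < U; S is not least since T < S; J is not least since T < J; N is not least since U < N; L is not least since S < L; F is not least since S < F; M is not least since J < M; G is not least since U < G; Q is not least since N < Q; R is not least since Q < R; P is not least since J < P; H is not least since N < H; K is not least since N < K.
Only T has nothing below it, so T is the smallest.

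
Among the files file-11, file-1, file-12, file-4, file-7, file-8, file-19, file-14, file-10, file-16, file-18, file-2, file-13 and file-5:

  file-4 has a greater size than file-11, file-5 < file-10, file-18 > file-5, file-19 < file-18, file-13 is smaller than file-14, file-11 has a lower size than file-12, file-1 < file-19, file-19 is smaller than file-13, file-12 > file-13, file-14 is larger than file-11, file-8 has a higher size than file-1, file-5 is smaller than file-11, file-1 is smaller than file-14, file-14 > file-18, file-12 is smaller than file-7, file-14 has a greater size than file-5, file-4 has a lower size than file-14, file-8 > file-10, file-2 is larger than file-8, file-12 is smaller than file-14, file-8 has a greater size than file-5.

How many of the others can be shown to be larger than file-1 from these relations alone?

The elements the relations force above file-1 are file-19, file-13, file-18, file-12, file-8, file-14, file-2, file-7 — no chain reaches any other.
That is 8.

8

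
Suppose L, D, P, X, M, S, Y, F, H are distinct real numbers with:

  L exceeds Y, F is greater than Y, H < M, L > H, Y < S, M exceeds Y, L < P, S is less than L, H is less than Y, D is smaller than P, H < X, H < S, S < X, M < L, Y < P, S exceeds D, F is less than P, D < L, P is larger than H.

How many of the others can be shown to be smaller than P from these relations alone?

From P the given relations immediately reach H, Y, D, F, L.
From those, M, S — 7 in total.
No other element is forced below P by the given relations, so the count is 7.

7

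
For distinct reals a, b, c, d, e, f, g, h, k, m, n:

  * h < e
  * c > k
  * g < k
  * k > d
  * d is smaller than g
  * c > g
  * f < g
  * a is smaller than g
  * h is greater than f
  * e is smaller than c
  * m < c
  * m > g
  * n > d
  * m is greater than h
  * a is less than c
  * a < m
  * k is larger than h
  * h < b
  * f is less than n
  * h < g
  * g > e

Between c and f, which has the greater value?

f < h and h < e give f < e.
Then e < g extends the chain to g.
With g < m: f < h < e < g < m.
Then m < c extends the chain to c.
So f < c; c is the larger of the two.

c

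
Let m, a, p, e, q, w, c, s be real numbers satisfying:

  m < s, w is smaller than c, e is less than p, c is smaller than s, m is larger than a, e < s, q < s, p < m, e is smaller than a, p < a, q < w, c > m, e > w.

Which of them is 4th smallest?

Piecing the relations together gives one ordering: q < w < e < p < a < m < c < s.
The 4th smallest is p.

p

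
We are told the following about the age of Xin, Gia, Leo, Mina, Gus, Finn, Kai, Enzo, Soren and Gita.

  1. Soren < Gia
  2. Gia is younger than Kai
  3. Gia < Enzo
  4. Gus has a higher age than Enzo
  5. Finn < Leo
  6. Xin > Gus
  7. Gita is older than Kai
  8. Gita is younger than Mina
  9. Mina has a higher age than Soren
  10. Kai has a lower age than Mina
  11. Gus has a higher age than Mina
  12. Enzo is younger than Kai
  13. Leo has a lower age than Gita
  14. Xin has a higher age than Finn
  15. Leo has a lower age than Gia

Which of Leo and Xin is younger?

Leo

Link the given pairs in sequence: Leo < Gia; Gia < Enzo; Enzo < Kai; Kai < Gita; Gita < Mina; Mina < Gus; Gus < Xin.
Together: Leo < Gia < Enzo < Kai < Gita < Mina < Gus < Xin.
So Leo < Xin; Leo is the younger of the two.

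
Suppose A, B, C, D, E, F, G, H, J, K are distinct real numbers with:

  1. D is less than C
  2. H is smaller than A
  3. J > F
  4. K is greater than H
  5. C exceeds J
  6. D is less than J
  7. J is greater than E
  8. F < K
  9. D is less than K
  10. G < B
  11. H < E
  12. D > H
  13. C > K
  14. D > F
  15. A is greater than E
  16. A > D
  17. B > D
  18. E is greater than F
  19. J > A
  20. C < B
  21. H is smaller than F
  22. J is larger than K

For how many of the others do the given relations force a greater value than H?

8

From H the given relations immediately reach F, D, E, A, K.
From those, J, C, B — 8 in total.
No other element is forced above H by the given relations, so the count is 8.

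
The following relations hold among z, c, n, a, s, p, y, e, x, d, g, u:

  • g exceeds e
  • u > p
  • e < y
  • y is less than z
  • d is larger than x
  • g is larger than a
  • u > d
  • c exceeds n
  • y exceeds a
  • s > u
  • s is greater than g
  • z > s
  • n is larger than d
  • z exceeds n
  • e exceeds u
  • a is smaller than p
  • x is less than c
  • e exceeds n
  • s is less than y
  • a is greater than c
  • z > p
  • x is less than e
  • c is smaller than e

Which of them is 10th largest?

n

The consecutive relations fix a unique order: x < d < n < c < a < p < u < e < g < s < y < z.
The 10th largest is n.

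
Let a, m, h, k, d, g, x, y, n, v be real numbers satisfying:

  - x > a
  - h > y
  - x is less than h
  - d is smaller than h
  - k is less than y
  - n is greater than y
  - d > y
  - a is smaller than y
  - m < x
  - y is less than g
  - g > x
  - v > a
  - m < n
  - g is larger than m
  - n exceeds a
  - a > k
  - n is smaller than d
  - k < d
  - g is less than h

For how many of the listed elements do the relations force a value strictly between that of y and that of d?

The relations place y below d. An element lies strictly between them when it is forced above y and also forced below d.
Above y: {g, n, h}. Below d: {m, k, a, n}.
Intersection: {n} — 1.

1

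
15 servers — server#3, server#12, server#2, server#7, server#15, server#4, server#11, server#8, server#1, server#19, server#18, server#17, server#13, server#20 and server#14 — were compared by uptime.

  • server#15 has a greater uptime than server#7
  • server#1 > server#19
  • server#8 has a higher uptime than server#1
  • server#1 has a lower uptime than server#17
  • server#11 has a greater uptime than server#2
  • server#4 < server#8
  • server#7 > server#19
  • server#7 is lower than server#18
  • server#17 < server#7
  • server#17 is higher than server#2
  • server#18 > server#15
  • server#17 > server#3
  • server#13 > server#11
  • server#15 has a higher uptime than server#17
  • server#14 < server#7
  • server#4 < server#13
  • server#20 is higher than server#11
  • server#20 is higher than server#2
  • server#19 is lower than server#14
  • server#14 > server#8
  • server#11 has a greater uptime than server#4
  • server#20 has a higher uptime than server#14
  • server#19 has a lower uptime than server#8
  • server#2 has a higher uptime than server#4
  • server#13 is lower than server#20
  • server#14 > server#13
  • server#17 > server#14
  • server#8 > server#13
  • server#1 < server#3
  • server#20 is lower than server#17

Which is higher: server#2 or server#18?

server#18

Link the given pairs in sequence: server#2 < server#11; server#11 < server#13; server#13 < server#8; server#8 < server#14; server#14 < server#20; server#20 < server#17; server#17 < server#7; server#7 < server#15; server#15 < server#18.
Chaining these gives server#2 < server#11 < server#13 < server#8 < server#14 < server#20 < server#17 < server#7 < server#15 < server#18.
So server#2 < server#18; server#18 is the higher of the two.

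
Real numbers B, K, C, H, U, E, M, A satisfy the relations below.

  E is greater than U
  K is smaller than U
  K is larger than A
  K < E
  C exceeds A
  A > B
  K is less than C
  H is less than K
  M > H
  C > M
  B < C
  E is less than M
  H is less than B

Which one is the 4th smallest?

K

The consecutive relations fix a unique order: H < B < A < K < U < E < M < C.
Counting 4 from the smallest end gives K.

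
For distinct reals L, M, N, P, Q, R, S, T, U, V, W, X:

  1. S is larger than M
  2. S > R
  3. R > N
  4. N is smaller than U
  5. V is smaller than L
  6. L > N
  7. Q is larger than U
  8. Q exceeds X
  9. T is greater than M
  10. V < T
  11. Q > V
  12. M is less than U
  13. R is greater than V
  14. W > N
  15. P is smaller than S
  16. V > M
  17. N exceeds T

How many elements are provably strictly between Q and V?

3

The relations place V below Q. An element lies strictly between them when it is forced above V and also forced below Q.
Above V: {T, N, L, U, R, W, S}. Below Q: {M, T, N, U, X}.
Intersection: {T, N, U} — 3.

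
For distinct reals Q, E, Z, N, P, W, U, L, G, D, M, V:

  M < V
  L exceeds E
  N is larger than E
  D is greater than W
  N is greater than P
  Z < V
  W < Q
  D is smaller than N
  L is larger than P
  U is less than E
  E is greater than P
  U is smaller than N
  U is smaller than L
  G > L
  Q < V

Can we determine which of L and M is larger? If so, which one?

Following every chain through M: above M we get V.
L is not reached, and no chain runs the other way from L to M.
So the given relations leave the order of M and L undetermined.

undetermined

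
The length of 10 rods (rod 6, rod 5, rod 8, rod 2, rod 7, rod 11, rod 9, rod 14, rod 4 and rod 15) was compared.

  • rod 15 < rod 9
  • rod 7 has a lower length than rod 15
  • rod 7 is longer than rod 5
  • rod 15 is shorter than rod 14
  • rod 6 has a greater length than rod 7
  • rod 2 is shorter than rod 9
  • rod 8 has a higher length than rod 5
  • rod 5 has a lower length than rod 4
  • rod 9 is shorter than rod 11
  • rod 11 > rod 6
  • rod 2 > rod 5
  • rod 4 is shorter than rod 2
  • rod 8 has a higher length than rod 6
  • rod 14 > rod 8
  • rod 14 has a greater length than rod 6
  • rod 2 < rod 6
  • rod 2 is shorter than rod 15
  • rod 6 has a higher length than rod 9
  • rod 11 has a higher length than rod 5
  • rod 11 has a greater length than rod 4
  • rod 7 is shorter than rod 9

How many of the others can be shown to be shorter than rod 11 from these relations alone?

7

From rod 11 the given relations immediately reach rod 5, rod 4, rod 9, rod 6.
From those, rod 2, rod 7, rod 15 — 7 in total.
No other element is forced below rod 11 by the given relations, so the count is 7.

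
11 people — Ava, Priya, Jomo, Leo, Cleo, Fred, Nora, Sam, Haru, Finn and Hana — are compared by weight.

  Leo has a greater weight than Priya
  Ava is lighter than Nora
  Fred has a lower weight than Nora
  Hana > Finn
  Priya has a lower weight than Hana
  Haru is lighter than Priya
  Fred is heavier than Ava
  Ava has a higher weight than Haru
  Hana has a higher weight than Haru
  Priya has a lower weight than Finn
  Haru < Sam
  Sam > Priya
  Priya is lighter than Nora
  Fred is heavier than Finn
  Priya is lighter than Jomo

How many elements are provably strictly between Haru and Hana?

2

The relations place Haru below Hana. An element lies strictly between them when it is forced above Haru and also forced below Hana.
Above Haru: {Priya, Finn, Ava, Fred, Nora, Jomo, Leo, Sam}. Below Hana: {Priya, Finn}.
Intersection: {Priya, Finn} — 2.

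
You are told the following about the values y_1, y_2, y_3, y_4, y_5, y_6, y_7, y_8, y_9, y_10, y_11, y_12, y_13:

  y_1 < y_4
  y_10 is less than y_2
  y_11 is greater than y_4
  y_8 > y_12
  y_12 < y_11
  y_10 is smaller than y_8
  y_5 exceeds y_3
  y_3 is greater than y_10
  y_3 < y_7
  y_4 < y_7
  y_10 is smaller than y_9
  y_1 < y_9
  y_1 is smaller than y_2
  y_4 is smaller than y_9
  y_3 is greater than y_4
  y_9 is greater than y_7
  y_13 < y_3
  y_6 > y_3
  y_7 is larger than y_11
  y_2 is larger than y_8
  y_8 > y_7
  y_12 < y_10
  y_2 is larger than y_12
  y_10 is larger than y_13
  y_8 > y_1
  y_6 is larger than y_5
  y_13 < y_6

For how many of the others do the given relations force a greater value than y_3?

The elements the relations force above y_3 are y_7, y_5, y_8, y_6, y_2, y_9 — no chain reaches any other.
That is 6.

6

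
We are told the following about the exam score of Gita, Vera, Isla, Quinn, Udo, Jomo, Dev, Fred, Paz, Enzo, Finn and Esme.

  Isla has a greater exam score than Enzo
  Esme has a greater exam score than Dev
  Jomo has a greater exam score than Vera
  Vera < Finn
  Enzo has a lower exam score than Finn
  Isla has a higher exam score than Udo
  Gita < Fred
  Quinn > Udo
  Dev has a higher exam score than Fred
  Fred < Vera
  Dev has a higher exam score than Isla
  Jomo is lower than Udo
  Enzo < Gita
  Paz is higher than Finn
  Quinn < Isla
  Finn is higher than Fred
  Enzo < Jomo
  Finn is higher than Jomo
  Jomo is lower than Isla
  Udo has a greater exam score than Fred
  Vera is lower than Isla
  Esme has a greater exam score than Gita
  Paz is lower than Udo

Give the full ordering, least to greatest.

Nothing is placed below Enzo, so it is least; from there Enzo < Gita; Gita < Fred; Fred < Vera; Vera < Jomo; Jomo < Finn; Finn < Paz; Paz < Udo; Udo < Quinn; Quinn < Isla; Isla < Dev; Dev < Esme, each given directly.

Enzo < Gita < Fred < Vera < Jomo < Finn < Paz < Udo < Quinn < Isla < Dev < Esme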